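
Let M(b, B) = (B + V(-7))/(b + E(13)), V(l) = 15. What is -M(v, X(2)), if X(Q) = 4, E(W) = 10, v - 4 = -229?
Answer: 19/215 ≈ 0.088372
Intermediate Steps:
v = -225 (v = 4 - 229 = -225)
M(b, B) = (15 + B)/(10 + b) (M(b, B) = (B + 15)/(b + 10) = (15 + B)/(10 + b))
-M(v, X(2)) = -(15 + 4)/(10 - 225) = -19/(-215) = -(-1)*19/215 = -1*(-19/215) = 19/215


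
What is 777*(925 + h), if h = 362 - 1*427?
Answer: 668220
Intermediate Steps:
h = -65 (h = 362 - 427 = -65)
777*(925 + h) = 777*(925 - 65) = 777*860 = 668220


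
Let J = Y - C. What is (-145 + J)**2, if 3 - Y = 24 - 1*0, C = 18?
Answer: 33856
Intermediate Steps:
Y = -21 (Y = 3 - (24 - 1*0) = 3 - (24 + 0) = 3 - 1*24 = 3 - 24 = -21)
J = -39 (J = -21 - 1*18 = -21 - 18 = -39)
(-145 + J)**2 = (-145 - 39)**2 = (-184)**2 = 33856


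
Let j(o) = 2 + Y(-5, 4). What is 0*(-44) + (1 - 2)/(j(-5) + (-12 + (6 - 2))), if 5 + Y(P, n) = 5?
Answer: 1/6 ≈ 0.16667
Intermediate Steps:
Y(P, n) = 0 (Y(P, n) = -5 + 5 = 0)
j(o) = 2 (j(o) = 2 + 0 = 2)
0*(-44) + (1 - 2)/(j(-5) + (-12 + (6 - 2))) = 0*(-44) + (1 - 2)/(2 + (-12 + (6 - 2))) = 0 - 1/(2 + (-12 + 4)) = 0 - 1/(2 - 8) = 0 - 1/(-6) = 0 - 1*(-1/6) = 0 + 1/6 = 1/6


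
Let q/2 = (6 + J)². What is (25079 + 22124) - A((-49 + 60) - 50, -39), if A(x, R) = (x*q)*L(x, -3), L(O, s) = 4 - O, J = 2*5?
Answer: 905827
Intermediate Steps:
J = 10
q = 512 (q = 2*(6 + 10)² = 2*16² = 2*256 = 512)
A(x, R) = 512*x*(4 - x) (A(x, R) = (x*512)*(4 - x) = (512*x)*(4 - x) = 512*x*(4 - x))
(25079 + 22124) - A((-49 + 60) - 50, -39) = (25079 + 22124) - 512*((-49 + 60) - 50)*(4 - ((-49 + 60) - 50)) = 47203 - 512*(11 - 50)*(4 - (11 - 50)) = 47203 - 512*(-39)*(4 - 1*(-39)) = 47203 - 512*(-39)*(4 + 39) = 47203 - 512*(-39)*43 = 47203 - 1*(-858624) = 47203 + 858624 = 905827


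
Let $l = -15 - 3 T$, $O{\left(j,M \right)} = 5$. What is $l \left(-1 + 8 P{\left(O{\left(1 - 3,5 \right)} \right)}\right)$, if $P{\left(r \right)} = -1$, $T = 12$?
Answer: $459$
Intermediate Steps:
$l = -51$ ($l = -15 - 36 = -51$)
$l \left(-1 + 8 P{\left(O{\left(1 - 3,5 \right)} \right)}\right) = - 51 \left(-1 + 8 \left(-1\right)\right) = - 51 \left(-1 - 8\right) = \left(-51\right) \left(-9\right) = 459$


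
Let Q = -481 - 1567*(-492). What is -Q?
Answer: -770483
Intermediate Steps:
Q = 770483 (Q = -481 + 770964 = 770483)
-Q = -1*770483 = -770483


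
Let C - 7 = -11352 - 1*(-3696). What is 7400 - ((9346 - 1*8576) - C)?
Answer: -1019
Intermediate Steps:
C = -7649 (C = 7 + (-11352 - 1*(-3696)) = 7 + (-11352 + 3696) = 7 - 7656 = -7649)
7400 - ((9346 - 1*8576) - C) = 7400 - ((9346 - 1*8576) - 1*(-7649)) = 7400 - ((9346 - 8576) + 7649) = 7400 - (770 + 7649) = 7400 - 1*8419 = 7400 - 8419 = -1019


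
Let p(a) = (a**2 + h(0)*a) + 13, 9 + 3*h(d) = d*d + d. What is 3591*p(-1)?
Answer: 61047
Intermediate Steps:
h(d) = -3 + d/3 + d**2/3 (h(d) = -3 + (d*d + d)/3 = -3 + (d**2 + d)/3 = -3 + (d + d**2)/3 = -3 + (d/3 + d**2/3) = -3 + d/3 + d**2/3)
p(a) = 13 + a**2 - 3*a (p(a) = (a**2 + (-3 + (1/3)*0 + (1/3)*0**2)*a) + 13 = (a**2 + (-3 + 0 + (1/3)*0)*a) + 13 = (a**2 + (-3 + 0 + 0)*a) + 13 = (a**2 - 3*a) + 13 = 13 + a**2 - 3*a)
3591*p(-1) = 3591*(13 + (-1)**2 - 3*(-1)) = 3591*(13 + 1 + 3) = 3591*17 = 61047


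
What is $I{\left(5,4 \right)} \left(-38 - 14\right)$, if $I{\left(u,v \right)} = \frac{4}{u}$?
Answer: $- \frac{208}{5} \approx -41.6$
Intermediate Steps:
$I{\left(5,4 \right)} \left(-38 - 14\right) = \frac{4}{5} \left(-38 - 14\right) = 4 \cdot \frac{1}{5} \left(-52\right) = \frac{4}{5} \left(-52\right) = - \frac{208}{5}$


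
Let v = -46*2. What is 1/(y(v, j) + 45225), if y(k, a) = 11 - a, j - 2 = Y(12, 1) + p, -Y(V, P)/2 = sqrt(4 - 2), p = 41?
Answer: 45193/2042407241 - 2*sqrt(2)/2042407241 ≈ 2.2126e-5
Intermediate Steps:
Y(V, P) = -2*sqrt(2) (Y(V, P) = -2*sqrt(4 - 2) = -2*sqrt(2))
v = -92
j = 43 - 2*sqrt(2) (j = 2 + (-2*sqrt(2) + 41) = 2 + (41 - 2*sqrt(2)) = 43 - 2*sqrt(2) ≈ 40.172)
1/(y(v, j) + 45225) = 1/((11 - (43 - 2*sqrt(2))) + 45225) = 1/((11 + (-43 + 2*sqrt(2))) + 45225) = 1/((-32 + 2*sqrt(2)) + 45225) = 1/(45193 + 2*sqrt(2))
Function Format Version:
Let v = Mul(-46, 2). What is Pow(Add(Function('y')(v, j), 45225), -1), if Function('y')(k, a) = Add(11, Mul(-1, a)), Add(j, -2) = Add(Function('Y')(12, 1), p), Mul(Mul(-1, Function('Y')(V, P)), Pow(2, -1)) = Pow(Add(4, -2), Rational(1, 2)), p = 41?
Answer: Add(Rational(45193, 2042407241), Mul(Rational(-2, 2042407241), Pow(2, Rational(1, 2)))) ≈ 2.2126e-5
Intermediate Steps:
Function('Y')(V, P) = Mul(-2, Pow(2, Rational(1, 2))) (Function('Y')(V, P) = Mul(-2, Pow(Add(4, -2), Rational(1, 2))) = Mul(-2, Pow(2, Rational(1, 2))))
v = -92
j = Add(43, Mul(-2, Pow(2, Rational(1, 2)))) (j = Add(2, Add(Mul(-2, Pow(2, Rational(1, 2))), 41)) = Add(2, Add(41, Mul(-2, Pow(2, Rational(1, 2))))) = Add(43, Mul(-2, Pow(2, Rational(1, 2)))) ≈ 40.172)
Pow(Add(Function('y')(v, j), 45225), -1) = Pow(Add(Add(11, Mul(-1, Add(43, Mul(-2, Pow(2, Rational(1, 2)))))), 45225), -1) = Pow(Add(Add(11, Add(-43, Mul(2, Pow(2, Rational(1, 2))))), 45225), -1) = Pow(Add(Add(-32, Mul(2, Pow(2, Rational(1, 2)))), 45225), -1) = Pow(Add(45193, Mul(2, Pow(2, Rational(1, 2)))), -1)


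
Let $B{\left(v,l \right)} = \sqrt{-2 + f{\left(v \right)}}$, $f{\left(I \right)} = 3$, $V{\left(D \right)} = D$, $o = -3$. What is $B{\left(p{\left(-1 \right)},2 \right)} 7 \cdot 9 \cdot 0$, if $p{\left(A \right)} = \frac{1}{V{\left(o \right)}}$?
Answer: $0$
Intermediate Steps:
$p{\left(A \right)} = - \frac{1}{3}$ ($p{\left(A \right)} = \frac{1}{-3} = - \frac{1}{3}$)
$B{\left(v,l \right)} = 1$ ($B{\left(v,l \right)} = \sqrt{-2 + 3} = \sqrt{1} = 1$)
$B{\left(p{\left(-1 \right)},2 \right)} 7 \cdot 9 \cdot 0 = 1 \cdot 7 \cdot 9 \cdot 0 = 1 \cdot 63 \cdot 0 = 1 \cdot 0 = 0$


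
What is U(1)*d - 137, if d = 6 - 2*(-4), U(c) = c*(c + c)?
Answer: -109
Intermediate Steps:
U(c) = 2*c² (U(c) = c*(2*c) = 2*c²)
d = 14 (d = 6 + 8 = 14)
U(1)*d - 137 = (2*1²)*14 - 137 = (2*1)*14 - 137 = 2*14 - 137 = 28 - 137 = -109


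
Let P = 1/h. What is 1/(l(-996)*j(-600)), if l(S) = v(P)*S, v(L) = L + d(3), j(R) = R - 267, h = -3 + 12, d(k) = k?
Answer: 1/2686544 ≈ 3.7223e-7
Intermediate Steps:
h = 9
j(R) = -267 + R
P = ⅑ (P = 1/9 = ⅑ ≈ 0.11111)
v(L) = 3 + L (v(L) = L + 3 = 3 + L)
l(S) = 28*S/9 (l(S) = (3 + ⅑)*S = 28*S/9)
1/(l(-996)*j(-600)) = 1/((((28/9)*(-996)))*(-267 - 600)) = 1/(-9296/3*(-867)) = -3/9296*(-1/867) = 1/2686544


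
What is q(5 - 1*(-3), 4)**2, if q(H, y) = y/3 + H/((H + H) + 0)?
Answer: 121/36 ≈ 3.3611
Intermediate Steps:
q(H, y) = 1/2 + y/3 (q(H, y) = y*(1/3) + H/(2*H + 0) = y/3 + H/((2*H)) = y/3 + H*(1/(2*H)) = y/3 + 1/2 = 1/2 + y/3)
q(5 - 1*(-3), 4)**2 = (1/2 + (1/3)*4)**2 = (1/2 + 4/3)**2 = (11/6)**2 = 121/36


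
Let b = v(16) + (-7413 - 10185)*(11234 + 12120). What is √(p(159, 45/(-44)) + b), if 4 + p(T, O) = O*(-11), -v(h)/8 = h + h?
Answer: I*√1643935763/2 ≈ 20273.0*I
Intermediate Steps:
v(h) = -16*h (v(h) = -8*(h + h) = -16*h)
p(T, O) = -4 - 11*O (p(T, O) = -4 + O*(-11) = -4 - 11*O)
b = -410983948 (b = -16*16 + (-7413 - 10185)*(11234 + 12120) = -256 - 17598*23354 = -256 - 410983692 = -410983948)
√(p(159, 45/(-44)) + b) = √((-4 - 495/(-44)) - 410983948) = √((-4 - 495*(-1)/44) - 410983948) = √((-4 - 11*(-45/44)) - 410983948) = √((-4 + 45/4) - 410983948) = √(29/4 - 410983948) = √(-1643935763/4) = I*√1643935763/2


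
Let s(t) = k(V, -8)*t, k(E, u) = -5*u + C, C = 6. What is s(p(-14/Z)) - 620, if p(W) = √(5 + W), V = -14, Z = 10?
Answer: -620 + 138*√10/5 ≈ -532.72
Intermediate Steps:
k(E, u) = 6 - 5*u (k(E, u) = -5*u + 6 = 6 - 5*u)
s(t) = 46*t (s(t) = (6 - 5*(-8))*t = (6 + 40)*t = 46*t)
s(p(-14/Z)) - 620 = 46*√(5 - 14/10) - 620 = 46*√(5 - 14*⅒) - 620 = 46*√(5 - 7/5) - 620 = 46*√(18/5) - 620 = 46*(3*√10/5) - 620 = 138*√10/5 - 620 = -620 + 138*√10/5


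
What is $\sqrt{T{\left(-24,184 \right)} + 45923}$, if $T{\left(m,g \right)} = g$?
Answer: $3 \sqrt{5123} \approx 214.73$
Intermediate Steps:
$\sqrt{T{\left(-24,184 \right)} + 45923} = \sqrt{184 + 45923} = \sqrt{46107} = 3 \sqrt{5123}$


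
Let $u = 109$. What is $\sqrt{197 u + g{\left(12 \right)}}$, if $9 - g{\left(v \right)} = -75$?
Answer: $\sqrt{21557} \approx 146.82$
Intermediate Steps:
$g{\left(v \right)} = 84$ ($g{\left(v \right)} = 9 - -75 = 9 + 75 = 84$)
$\sqrt{197 u + g{\left(12 \right)}} = \sqrt{197 \cdot 109 + 84} = \sqrt{21473 + 84} = \sqrt{21557}$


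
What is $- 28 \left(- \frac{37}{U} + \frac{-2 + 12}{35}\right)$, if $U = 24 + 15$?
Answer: $\frac{724}{39} \approx 18.564$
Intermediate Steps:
$U = 39$
$- 28 \left(- \frac{37}{U} + \frac{-2 + 12}{35}\right) = - 28 \left(- \frac{37}{39} + \frac{-2 + 12}{35}\right) = - 28 \left(\left(-37\right) \frac{1}{39} + 10 \cdot \frac{1}{35}\right) = - 28 \left(- \frac{37}{39} + \frac{2}{7}\right) = \left(-28\right) \left(- \frac{181}{273}\right) = \frac{724}{39}$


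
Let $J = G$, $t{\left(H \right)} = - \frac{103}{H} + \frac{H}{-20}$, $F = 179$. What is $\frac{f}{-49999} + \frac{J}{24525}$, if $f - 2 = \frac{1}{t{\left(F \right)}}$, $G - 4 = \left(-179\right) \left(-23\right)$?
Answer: $\frac{780531740581}{4646168324775} \approx 0.16799$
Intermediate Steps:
$G = 4121$ ($G = 4 - -4117 = 4 + 4117 = 4121$)
$t{\left(H \right)} = - \frac{103}{H} - \frac{H}{20}$ ($t{\left(H \right)} = - \frac{103}{H} + H \left(- \frac{1}{20}\right) = - \frac{103}{H} - \frac{H}{20}$)
$f = \frac{64622}{34101}$ ($f = 2 + \frac{1}{- \frac{103}{179} - \frac{179}{20}} = 2 + \frac{1}{- \frac{34101}{3580}} = 2 - \frac{3580}{34101} = \frac{64622}{34101} \approx 1.895$)
$J = 4121$
$\frac{f}{-49999} + \frac{J}{24525} = \frac{64622}{34101 \left(-49999\right)} + \frac{4121}{24525} = \frac{64622}{34101} \left(- \frac{1}{49999}\right) + 4121 \cdot \frac{1}{24525} = - \frac{64622}{1705015899} + \frac{4121}{24525} = \frac{780531740581}{4646168324775}$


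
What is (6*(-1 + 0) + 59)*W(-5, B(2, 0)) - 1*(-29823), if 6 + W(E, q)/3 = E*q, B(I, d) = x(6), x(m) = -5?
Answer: 32844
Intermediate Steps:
B(I, d) = -5
W(E, q) = -18 + 3*E*q (W(E, q) = -18 + 3*(E*q) = -18 + 3*E*q)
(6*(-1 + 0) + 59)*W(-5, B(2, 0)) - 1*(-29823) = (6*(-1 + 0) + 59)*(-18 + 3*(-5)*(-5)) - 1*(-29823) = (6*(-1) + 59)*(-18 + 75) + 29823 = (-6 + 59)*57 + 29823 = 53*57 + 29823 = 3021 + 29823 = 32844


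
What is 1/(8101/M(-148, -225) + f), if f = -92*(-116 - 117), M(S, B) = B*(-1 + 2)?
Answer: 225/4814999 ≈ 4.6729e-5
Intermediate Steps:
M(S, B) = B (M(S, B) = B*1 = B)
f = 21436 (f = -92*(-233) = 21436)
1/(8101/M(-148, -225) + f) = 1/(8101/(-225) + 21436) = 1/(8101*(-1/225) + 21436) = 1/(-8101/225 + 21436) = 1/(4814999/225) = 225/4814999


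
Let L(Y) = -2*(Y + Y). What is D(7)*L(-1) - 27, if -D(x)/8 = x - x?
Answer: -27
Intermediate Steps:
D(x) = 0 (D(x) = -8*(x - x) = -8*0 = 0)
L(Y) = -4*Y
D(7)*L(-1) - 27 = 0*(-4*(-1)) - 27 = 0*4 - 27 = 0 - 27 = -27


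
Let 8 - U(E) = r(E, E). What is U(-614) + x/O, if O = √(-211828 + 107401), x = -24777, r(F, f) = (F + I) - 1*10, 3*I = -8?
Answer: 1904/3 + 8259*I*√11603/11603 ≈ 634.67 + 76.673*I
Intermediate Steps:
I = -8/3 (I = (⅓)*(-8) = -8/3 ≈ -2.6667)
r(F, f) = -38/3 + F (r(F, f) = (F - 8/3) - 1*10 = (-8/3 + F) - 10 = -38/3 + F)
U(E) = 62/3 - E (U(E) = 8 - (-38/3 + E) = 8 + (38/3 - E) = 62/3 - E)
O = 3*I*√11603 (O = √(-104427) = 3*I*√11603 ≈ 323.15*I)
U(-614) + x/O = (62/3 - 1*(-614)) - 24777*(-I*√11603/34809) = (62/3 + 614) - (-8259)*I*√11603/11603 = 1904/3 + 8259*I*√11603/11603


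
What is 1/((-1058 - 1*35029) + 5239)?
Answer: -1/30848 ≈ -3.2417e-5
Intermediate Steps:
1/((-1058 - 1*35029) + 5239) = 1/((-1058 - 35029) + 5239) = 1/(-36087 + 5239) = 1/(-30848) = -1/30848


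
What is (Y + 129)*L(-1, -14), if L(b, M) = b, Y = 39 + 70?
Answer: -238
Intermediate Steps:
Y = 109
(Y + 129)*L(-1, -14) = (109 + 129)*(-1) = 238*(-1) = -238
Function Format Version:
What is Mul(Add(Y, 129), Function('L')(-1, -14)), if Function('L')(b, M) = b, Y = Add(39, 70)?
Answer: -238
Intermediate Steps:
Y = 109
Mul(Add(Y, 129), Function('L')(-1, -14)) = Mul(Add(109, 129), -1) = Mul(238, -1) = -238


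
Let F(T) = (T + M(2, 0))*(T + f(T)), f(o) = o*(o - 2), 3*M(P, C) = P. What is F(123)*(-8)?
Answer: -14845936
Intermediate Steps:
M(P, C) = P/3
f(o) = o*(-2 + o)
F(T) = (⅔ + T)*(T + T*(-2 + T)) (F(T) = (T + (⅓)*2)*(T + T*(-2 + T)) = (T + ⅔)*(T + T*(-2 + T)) = (⅔ + T)*(T + T*(-2 + T)))
F(123)*(-8) = ((⅓)*123*(-2 - 1*123 + 3*123²))*(-8) = ((⅓)*123*(-2 - 123 + 3*15129))*(-8) = ((⅓)*123*(-2 - 123 + 45387))*(-8) = ((⅓)*123*45262)*(-8) = 1855742*(-8) = -14845936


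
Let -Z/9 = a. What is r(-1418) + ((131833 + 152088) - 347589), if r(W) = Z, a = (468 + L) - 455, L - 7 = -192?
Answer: -62120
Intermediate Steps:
L = -185 (L = 7 - 192 = -185)
a = -172 (a = (468 - 185) - 455 = 283 - 455 = -172)
Z = 1548 (Z = -9*(-172) = 1548)
r(W) = 1548
r(-1418) + ((131833 + 152088) - 347589) = 1548 + ((131833 + 152088) - 347589) = 1548 + (283921 - 347589) = 1548 - 63668 = -62120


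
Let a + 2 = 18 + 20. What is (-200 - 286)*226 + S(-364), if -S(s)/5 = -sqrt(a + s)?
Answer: -109836 + 10*I*sqrt(82) ≈ -1.0984e+5 + 90.554*I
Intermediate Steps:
a = 36 (a = -2 + (18 + 20) = -2 + 38 = 36)
S(s) = 5*sqrt(36 + s) (S(s) = -(-5)*sqrt(36 + s) = 5*sqrt(36 + s))
(-200 - 286)*226 + S(-364) = (-200 - 286)*226 + 5*sqrt(36 - 364) = -486*226 + 5*sqrt(-328) = -109836 + 5*(2*I*sqrt(82)) = -109836 + 10*I*sqrt(82)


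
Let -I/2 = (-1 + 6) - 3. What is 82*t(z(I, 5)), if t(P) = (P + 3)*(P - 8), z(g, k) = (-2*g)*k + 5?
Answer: 145632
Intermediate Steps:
I = -4 (I = -2*((-1 + 6) - 3) = -2*(5 - 3) = -2*2 = -4)
z(g, k) = 5 - 2*g*k (z(g, k) = -2*g*k + 5 = 5 - 2*g*k)
t(P) = (-8 + P)*(3 + P) (t(P) = (3 + P)*(-8 + P) = (-8 + P)*(3 + P))
82*t(z(I, 5)) = 82*(-24 + (5 - 2*(-4)*5)**2 - 5*(5 - 2*(-4)*5)) = 82*(-24 + (5 + 40)**2 - 5*(5 + 40)) = 82*(-24 + 45**2 - 5*45) = 82*(-24 + 2025 - 225) = 82*1776 = 145632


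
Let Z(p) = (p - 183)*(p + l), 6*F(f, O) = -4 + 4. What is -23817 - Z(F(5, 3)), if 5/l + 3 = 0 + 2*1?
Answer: -24732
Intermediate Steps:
F(f, O) = 0 (F(f, O) = (-4 + 4)/6 = (⅙)*0 = 0)
l = -5 (l = 5/(-3 + (0 + 2*1)) = 5/(-3 + (0 + 2)) = 5/(-3 + 2) = 5/(-1) = 5*(-1) = -5)
Z(p) = (-183 + p)*(-5 + p) (Z(p) = (p - 183)*(p - 5) = (-183 + p)*(-5 + p))
-23817 - Z(F(5, 3)) = -23817 - (915 + 0² - 188*0) = -23817 - (915 + 0 + 0) = -23817 - 1*915 = -23817 - 915 = -24732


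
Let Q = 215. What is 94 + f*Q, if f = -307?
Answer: -65911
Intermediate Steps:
94 + f*Q = 94 - 307*215 = 94 - 66005 = -65911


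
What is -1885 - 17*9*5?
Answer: -2650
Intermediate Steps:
-1885 - 17*9*5 = -1885 - 153*5 = -1885 - 1*765 = -1885 - 765 = -2650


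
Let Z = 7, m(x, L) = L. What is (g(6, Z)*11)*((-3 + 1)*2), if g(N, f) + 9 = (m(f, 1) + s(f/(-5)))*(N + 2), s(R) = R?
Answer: 2684/5 ≈ 536.80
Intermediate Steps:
g(N, f) = -9 + (1 - f/5)*(2 + N) (g(N, f) = -9 + (1 + f/(-5))*(N + 2) = -9 + (1 + f*(-⅕))*(2 + N) = -9 + (1 - f/5)*(2 + N))
(g(6, Z)*11)*((-3 + 1)*2) = ((-7 + 6 - ⅖*7 - ⅕*6*7)*11)*((-3 + 1)*2) = ((-7 + 6 - 14/5 - 42/5)*11)*(-2*2) = -61/5*11*(-4) = -671/5*(-4) = 2684/5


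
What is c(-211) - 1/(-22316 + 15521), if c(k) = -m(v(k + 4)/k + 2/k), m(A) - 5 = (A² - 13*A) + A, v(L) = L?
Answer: 1728896371/302520195 ≈ 5.7150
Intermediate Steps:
m(A) = 5 + A² - 12*A (m(A) = 5 + ((A² - 13*A) + A) = 5 + (A² - 12*A) = 5 + A² - 12*A)
c(k) = -5 - (2/k + (4 + k)/k)² + 24/k + 12*(4 + k)/k (c(k) = -(5 + ((k + 4)/k + 2/k)² - 12*((k + 4)/k + 2/k)) = -(5 + ((4 + k)/k + 2/k)² - 12*((4 + k)/k + 2/k)) = -(5 + (2/k + (4 + k)/k)² - 12*(2/k + (4 + k)/k)) = -(5 + (2/k + (4 + k)/k)² + (-24/k - 12*(4 + k)/k)) = -(5 + (2/k + (4 + k)/k)² - 24/k - 12*(4 + k)/k) = -5 - (2/k + (4 + k)/k)² + 24/k + 12*(4 + k)/k)
c(-211) - 1/(-22316 + 15521) = (6 - 36/(-211)² + 60/(-211)) - 1/(-22316 + 15521) = (6 - 36*1/44521 + 60*(-1/211)) - 1/(-6795) = (6 - 36/44521 - 60/211) - 1*(-1/6795) = 254430/44521 + 1/6795 = 1728896371/302520195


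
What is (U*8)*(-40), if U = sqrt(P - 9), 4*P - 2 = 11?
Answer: -160*I*sqrt(23) ≈ -767.33*I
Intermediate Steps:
P = 13/4 (P = 1/2 + (1/4)*11 = 1/2 + 11/4 = 13/4 ≈ 3.2500)
U = I*sqrt(23)/2 (U = sqrt(13/4 - 9) = sqrt(-23/4) = I*sqrt(23)/2 ≈ 2.3979*I)
(U*8)*(-40) = ((I*sqrt(23)/2)*8)*(-40) = (4*I*sqrt(23))*(-40) = -160*I*sqrt(23)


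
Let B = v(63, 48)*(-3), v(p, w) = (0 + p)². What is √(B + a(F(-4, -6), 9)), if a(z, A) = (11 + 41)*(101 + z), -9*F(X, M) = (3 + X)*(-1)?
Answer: I*√59947/3 ≈ 81.614*I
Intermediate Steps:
v(p, w) = p²
F(X, M) = ⅓ + X/9 (F(X, M) = -(3 + X)*(-1)/9 = -(-3 - X)/9 = ⅓ + X/9)
a(z, A) = 5252 + 52*z (a(z, A) = 52*(101 + z) = 5252 + 52*z)
B = -11907 (B = 63²*(-3) = 3969*(-3) = -11907)
√(B + a(F(-4, -6), 9)) = √(-11907 + (5252 + 52*(⅓ + (⅑)*(-4)))) = √(-11907 + (5252 + 52*(⅓ - 4/9))) = √(-11907 + (5252 + 52*(-⅑))) = √(-11907 + (5252 - 52/9)) = √(-11907 + 47216/9) = √(-59947/9) = I*√59947/3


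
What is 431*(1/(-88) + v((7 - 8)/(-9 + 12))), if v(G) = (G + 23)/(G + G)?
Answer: -1289983/88 ≈ -14659.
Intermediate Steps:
v(G) = (23 + G)/(2*G) (v(G) = (23 + G)/((2*G)) = (23 + G)*(1/(2*G)) = (23 + G)/(2*G))
431*(1/(-88) + v((7 - 8)/(-9 + 12))) = 431*(1/(-88) + (23 + (7 - 8)/(-9 + 12))/(2*(((7 - 8)/(-9 + 12))))) = 431*(-1/88 + (23 - 1/3)/(2*((-1/3)))) = 431*(-1/88 + (23 - 1*⅓)/(2*((-1*⅓)))) = 431*(-1/88 + (23 - ⅓)/(2*(-⅓))) = 431*(-1/88 + (½)*(-3)*(68/3)) = 431*(-1/88 - 34) = 431*(-2993/88) = -1289983/88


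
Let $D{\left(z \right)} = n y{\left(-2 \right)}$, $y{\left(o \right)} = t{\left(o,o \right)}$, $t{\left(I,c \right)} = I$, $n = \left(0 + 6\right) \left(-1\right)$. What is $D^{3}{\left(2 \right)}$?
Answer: $1728$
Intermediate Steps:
$n = -6$ ($n = 6 \left(-1\right) = -6$)
$y{\left(o \right)} = o$
$D{\left(z \right)} = 12$ ($D{\left(z \right)} = \left(-6\right) \left(-2\right) = 12$)
$D^{3}{\left(2 \right)} = 12^{3} = 1728$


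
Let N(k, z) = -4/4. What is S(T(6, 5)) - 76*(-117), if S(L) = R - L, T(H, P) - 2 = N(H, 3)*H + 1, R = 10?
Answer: 8905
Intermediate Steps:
N(k, z) = -1 (N(k, z) = -4*¼ = -1)
T(H, P) = 3 - H (T(H, P) = 2 + (-H + 1) = 2 + (1 - H) = 3 - H)
S(L) = 10 - L
S(T(6, 5)) - 76*(-117) = (10 - (3 - 1*6)) - 76*(-117) = (10 - (3 - 6)) + 8892 = (10 - 1*(-3)) + 8892 = (10 + 3) + 8892 = 13 + 8892 = 8905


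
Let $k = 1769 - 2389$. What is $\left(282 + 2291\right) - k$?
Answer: $3193$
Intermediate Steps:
$k = -620$
$\left(282 + 2291\right) - k = \left(282 + 2291\right) - -620 = 2573 + 620 = 3193$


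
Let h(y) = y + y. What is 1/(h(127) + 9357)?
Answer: 1/9611 ≈ 0.00010405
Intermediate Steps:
h(y) = 2*y
1/(h(127) + 9357) = 1/(2*127 + 9357) = 1/(254 + 9357) = 1/9611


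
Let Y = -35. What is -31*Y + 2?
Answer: 1087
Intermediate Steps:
-31*Y + 2 = -31*(-35) + 2 = 1085 + 2 = 1087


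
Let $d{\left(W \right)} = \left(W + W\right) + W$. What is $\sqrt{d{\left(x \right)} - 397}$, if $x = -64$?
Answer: $i \sqrt{589} \approx 24.269 i$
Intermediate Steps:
$d{\left(W \right)} = 3 W$ ($d{\left(W \right)} = 2 W + W = 3 W$)
$\sqrt{d{\left(x \right)} - 397} = \sqrt{3 \left(-64\right) - 397} = \sqrt{-192 - 397} = \sqrt{-589} = i \sqrt{589}$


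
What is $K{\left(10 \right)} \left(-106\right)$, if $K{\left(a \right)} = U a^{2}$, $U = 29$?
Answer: $-307400$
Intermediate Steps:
$K{\left(a \right)} = 29 a^{2}$
$K{\left(10 \right)} \left(-106\right) = 29 \cdot 10^{2} \left(-106\right) = 29 \cdot 100 \left(-106\right) = 2900 \left(-106\right) = -307400$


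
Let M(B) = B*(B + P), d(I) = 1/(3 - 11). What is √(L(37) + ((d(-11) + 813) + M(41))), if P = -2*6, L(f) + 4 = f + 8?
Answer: √32686/4 ≈ 45.198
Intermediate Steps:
d(I) = -⅛ (d(I) = 1/(-8) = -⅛)
L(f) = 4 + f (L(f) = -4 + (f + 8) = -4 + (8 + f) = 4 + f)
P = -12
M(B) = B*(-12 + B) (M(B) = B*(B - 12) = B*(-12 + B))
√(L(37) + ((d(-11) + 813) + M(41))) = √((4 + 37) + ((-⅛ + 813) + 41*(-12 + 41))) = √(41 + (6503/8 + 41*29)) = √(41 + (6503/8 + 1189)) = √(41 + 16015/8) = √(16343/8) = √32686/4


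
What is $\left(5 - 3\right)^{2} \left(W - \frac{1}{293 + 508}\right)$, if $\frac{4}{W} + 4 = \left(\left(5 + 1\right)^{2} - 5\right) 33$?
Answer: $\frac{8740}{816219} \approx 0.010708$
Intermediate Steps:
$W = \frac{4}{1019}$ ($W = \frac{4}{-4 + \left(\left(5 + 1\right)^{2} - 5\right) 33} = \frac{4}{-4 + \left(6^{2} - 5\right) 33} = \frac{4}{-4 + \left(36 - 5\right) 33} = \frac{4}{-4 + 31 \cdot 33} = \frac{4}{-4 + 1023} = \frac{4}{1019} \approx 0.0039254$)
$\left(5 - 3\right)^{2} \left(W - \frac{1}{293 + 508}\right) = \left(5 - 3\right)^{2} \left(\frac{4}{1019} - \frac{1}{293 + 508}\right) = 2^{2} \left(\frac{4}{1019} - \frac{1}{801}\right) = 4 \left(\frac{4}{1019} - \frac{1}{801}\right) = 4 \cdot \frac{2185}{816219} = \frac{8740}{816219}$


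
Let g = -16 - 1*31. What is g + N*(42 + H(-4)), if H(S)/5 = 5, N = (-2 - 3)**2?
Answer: 1628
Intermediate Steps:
g = -47 (g = -16 - 31 = -47)
N = 25 (N = (-5)**2 = 25)
H(S) = 25 (H(S) = 5*5 = 25)
g + N*(42 + H(-4)) = -47 + 25*(42 + 25) = -47 + 25*67 = -47 + 1675 = 1628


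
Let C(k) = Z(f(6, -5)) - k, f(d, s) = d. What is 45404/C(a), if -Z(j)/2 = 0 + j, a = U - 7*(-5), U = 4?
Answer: -45404/51 ≈ -890.27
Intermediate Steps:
a = 39 (a = 4 - 7*(-5) = 4 + 35 = 39)
Z(j) = -2*j (Z(j) = -2*(0 + j) = -2*j)
C(k) = -12 - k (C(k) = -2*6 - k = -12 - k)
45404/C(a) = 45404/(-12 - 1*39) = 45404/(-12 - 39) = 45404/(-51) = 45404*(-1/51) = -45404/51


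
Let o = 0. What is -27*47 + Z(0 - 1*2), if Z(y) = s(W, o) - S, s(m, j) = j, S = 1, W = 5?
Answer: -1270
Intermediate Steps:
Z(y) = -1 (Z(y) = 0 - 1*1 = 0 - 1 = -1)
-27*47 + Z(0 - 1*2) = -27*47 - 1 = -1269 - 1 = -1270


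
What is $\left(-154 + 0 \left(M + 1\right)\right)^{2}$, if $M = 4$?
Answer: $23716$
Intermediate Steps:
$\left(-154 + 0 \left(M + 1\right)\right)^{2} = \left(-154 + 0 \left(4 + 1\right)\right)^{2} = \left(-154 + 0 \cdot 5\right)^{2} = \left(-154 + 0\right)^{2} = \left(-154\right)^{2} = 23716$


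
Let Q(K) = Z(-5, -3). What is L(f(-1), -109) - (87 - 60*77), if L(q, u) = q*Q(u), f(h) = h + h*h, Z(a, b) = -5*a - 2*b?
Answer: 4533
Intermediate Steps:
Q(K) = 31 (Q(K) = -5*(-5) - 2*(-3) = 25 + 6 = 31)
f(h) = h + h²
L(q, u) = 31*q (L(q, u) = q*31 = 31*q)
L(f(-1), -109) - (87 - 60*77) = 31*(-(1 - 1)) - (87 - 60*77) = 31*(-1*0) - (87 - 4620) = 31*0 - 1*(-4533) = 0 + 4533 = 4533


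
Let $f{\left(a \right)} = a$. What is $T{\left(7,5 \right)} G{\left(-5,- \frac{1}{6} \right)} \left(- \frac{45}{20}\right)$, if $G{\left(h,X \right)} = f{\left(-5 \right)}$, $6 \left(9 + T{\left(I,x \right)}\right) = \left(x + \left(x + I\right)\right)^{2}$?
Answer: $\frac{3525}{8} \approx 440.63$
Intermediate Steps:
$T{\left(I,x \right)} = -9 + \frac{\left(I + 2 x\right)^{2}}{6}$ ($T{\left(I,x \right)} = -9 + \frac{\left(x + \left(x + I\right)\right)^{2}}{6} = -9 + \frac{\left(x + \left(I + x\right)\right)^{2}}{6} = -9 + \frac{\left(I + 2 x\right)^{2}}{6}$)
$G{\left(h,X \right)} = -5$
$T{\left(7,5 \right)} G{\left(-5,- \frac{1}{6} \right)} \left(- \frac{45}{20}\right) = \left(-9 + \frac{\left(7 + 2 \cdot 5\right)^{2}}{6}\right) \left(-5\right) \left(- \frac{45}{20}\right) = \left(-9 + \frac{\left(7 + 10\right)^{2}}{6}\right) \left(-5\right) \left(\left(-45\right) \frac{1}{20}\right) = \left(-9 + \frac{17^{2}}{6}\right) \left(-5\right) \left(- \frac{9}{4}\right) = \left(-9 + \frac{1}{6} \cdot 289\right) \left(-5\right) \left(- \frac{9}{4}\right) = \left(-9 + \frac{289}{6}\right) \left(-5\right) \left(- \frac{9}{4}\right) = \frac{235}{6} \left(-5\right) \left(- \frac{9}{4}\right) = \left(- \frac{1175}{6}\right) \left(- \frac{9}{4}\right) = \frac{3525}{8}$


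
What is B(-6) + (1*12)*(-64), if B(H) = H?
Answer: -774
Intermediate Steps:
B(-6) + (1*12)*(-64) = -6 + (1*12)*(-64) = -6 + 12*(-64) = -6 - 768 = -774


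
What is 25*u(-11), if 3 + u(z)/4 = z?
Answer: -1400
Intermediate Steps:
u(z) = -12 + 4*z
25*u(-11) = 25*(-12 + 4*(-11)) = 25*(-12 - 44) = 25*(-56) = -1400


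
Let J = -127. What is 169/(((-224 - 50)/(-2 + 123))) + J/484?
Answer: -4966057/66308 ≈ -74.894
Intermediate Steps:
169/(((-224 - 50)/(-2 + 123))) + J/484 = 169/(((-224 - 50)/(-2 + 123))) - 127/484 = 169/((-274/121)) - 127*1/484 = 169/((-274*1/121)) - 127/484 = 169/(-274/121) - 127/484 = 169*(-121/274) - 127/484 = -20449/274 - 127/484 = -4966057/66308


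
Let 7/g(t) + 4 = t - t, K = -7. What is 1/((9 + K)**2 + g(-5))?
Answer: 4/9 ≈ 0.44444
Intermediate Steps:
g(t) = -7/4 (g(t) = 7/(-4 + (t - t)) = 7/(-4 + 0) = 7/(-4) = 7*(-1/4) = -7/4)
1/((9 + K)**2 + g(-5)) = 1/((9 - 7)**2 - 7/4) = 1/(2**2 - 7/4) = 1/(4 - 7/4) = 1/(9/4) = 4/9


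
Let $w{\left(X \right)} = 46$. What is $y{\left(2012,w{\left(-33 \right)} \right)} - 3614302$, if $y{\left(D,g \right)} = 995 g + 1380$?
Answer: $-3567152$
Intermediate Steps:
$y{\left(D,g \right)} = 1380 + 995 g$
$y{\left(2012,w{\left(-33 \right)} \right)} - 3614302 = \left(1380 + 995 \cdot 46\right) - 3614302 = \left(1380 + 45770\right) - 3614302 = 47150 - 3614302 = -3567152$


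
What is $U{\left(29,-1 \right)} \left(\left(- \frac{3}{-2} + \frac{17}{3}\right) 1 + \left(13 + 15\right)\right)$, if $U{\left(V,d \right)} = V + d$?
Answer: $\frac{2954}{3} \approx 984.67$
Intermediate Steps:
$U{\left(29,-1 \right)} \left(\left(- \frac{3}{-2} + \frac{17}{3}\right) 1 + \left(13 + 15\right)\right) = \left(29 - 1\right) \left(\left(- \frac{3}{-2} + \frac{17}{3}\right) 1 + \left(13 + 15\right)\right) = 28 \left(\left(\left(-3\right) \left(- \frac{1}{2}\right) + 17 \cdot \frac{1}{3}\right) 1 + 28\right) = 28 \left(\left(\frac{3}{2} + \frac{17}{3}\right) 1 + 28\right) = 28 \left(\frac{43}{6} \cdot 1 + 28\right) = 28 \left(\frac{43}{6} + 28\right) = 28 \cdot \frac{211}{6} = \frac{2954}{3}$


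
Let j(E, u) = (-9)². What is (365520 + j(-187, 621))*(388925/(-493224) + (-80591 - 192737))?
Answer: -16429172806087199/164408 ≈ -9.9929e+10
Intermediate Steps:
j(E, u) = 81
(365520 + j(-187, 621))*(388925/(-493224) + (-80591 - 192737)) = (365520 + 81)*(388925/(-493224) + (-80591 - 192737)) = 365601*(388925*(-1/493224) - 273328) = 365601*(-388925/493224 - 273328) = 365601*(-134812318397/493224) = -16429172806087199/164408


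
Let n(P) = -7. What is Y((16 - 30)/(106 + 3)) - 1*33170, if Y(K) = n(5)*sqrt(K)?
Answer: -33170 - 7*I*sqrt(1526)/109 ≈ -33170.0 - 2.5087*I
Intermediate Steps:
Y(K) = -7*sqrt(K)
Y((16 - 30)/(106 + 3)) - 1*33170 = -7*sqrt(16 - 30)/sqrt(106 + 3) - 1*33170 = -7*I*sqrt(1526)/109 - 33170 = -33170 - 7*I*sqrt(1526)/109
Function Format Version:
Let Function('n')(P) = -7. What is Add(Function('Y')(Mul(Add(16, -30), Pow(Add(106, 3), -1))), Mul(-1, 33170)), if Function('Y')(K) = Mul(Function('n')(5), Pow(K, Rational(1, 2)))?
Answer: Add(-33170, Mul(Rational(-7, 109), I, Pow(1526, Rational(1, 2)))) ≈ Add(-33170., Mul(-2.5087, I))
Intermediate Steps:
Function('Y')(K) = Mul(-7, Pow(K, Rational(1, 2)))
Add(Function('Y')(Mul(Add(16, -30), Pow(Add(106, 3), -1))), Mul(-1, 33170)) = Add(Mul(-7, Pow(Mul(Add(16, -30), Pow(Add(106, 3), -1)), Rational(1, 2))), Mul(-1, 33170)) = Add(Mul(-7, Pow(Mul(-14, Pow(109, -1)), Rational(1, 2))), -33170) = Add(Mul(-7, Pow(Mul(-14, Rational(1, 109)), Rational(1, 2))), -33170) = Add(Mul(-7, Pow(Rational(-14, 109), Rational(1, 2))), -33170) = Add(Mul(-7, Mul(Rational(1, 109), I, Pow(1526, Rational(1, 2)))), -33170) = Add(Mul(Rational(-7, 109), I, Pow(1526, Rational(1, 2))), -33170) = Add(-33170, Mul(Rational(-7, 109), I, Pow(1526, Rational(1, 2))))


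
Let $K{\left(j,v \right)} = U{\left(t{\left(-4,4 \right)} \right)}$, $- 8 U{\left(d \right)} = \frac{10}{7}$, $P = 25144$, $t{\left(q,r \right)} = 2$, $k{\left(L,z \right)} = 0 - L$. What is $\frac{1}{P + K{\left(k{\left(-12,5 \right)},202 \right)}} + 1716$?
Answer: $\frac{1208110360}{704027} \approx 1716.0$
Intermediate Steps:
$k{\left(L,z \right)} = - L$
$U{\left(d \right)} = - \frac{5}{28}$ ($U{\left(d \right)} = - \frac{10 \cdot \frac{1}{7}}{8} = \left(- \frac{1}{8}\right) \frac{10}{7} = - \frac{5}{28}$)
$K{\left(j,v \right)} = - \frac{5}{28}$
$\frac{1}{P + K{\left(k{\left(-12,5 \right)},202 \right)}} + 1716 = \frac{1}{25144 - \frac{5}{28}} + 1716 = \frac{1}{\frac{704027}{28}} + 1716 = \frac{28}{704027} + 1716 = \frac{1208110360}{704027}$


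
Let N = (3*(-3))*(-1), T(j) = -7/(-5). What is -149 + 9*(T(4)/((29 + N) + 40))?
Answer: -19349/130 ≈ -148.84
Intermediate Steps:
T(j) = 7/5 (T(j) = -7*(-1/5) = 7/5)
N = 9 (N = -9*(-1) = 9)
-149 + 9*(T(4)/((29 + N) + 40)) = -149 + 9*(7/(5*((29 + 9) + 40))) = -149 + 9*(7/(5*(38 + 40))) = -149 + 9*((7/5)/78) = -149 + 9*((7/5)*(1/78)) = -149 + 9*(7/390) = -149 + 21/130 = -19349/130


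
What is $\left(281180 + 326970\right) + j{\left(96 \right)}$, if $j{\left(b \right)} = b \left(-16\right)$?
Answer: $606614$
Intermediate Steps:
$j{\left(b \right)} = - 16 b$
$\left(281180 + 326970\right) + j{\left(96 \right)} = \left(281180 + 326970\right) - 1536 = 608150 - 1536 = 606614$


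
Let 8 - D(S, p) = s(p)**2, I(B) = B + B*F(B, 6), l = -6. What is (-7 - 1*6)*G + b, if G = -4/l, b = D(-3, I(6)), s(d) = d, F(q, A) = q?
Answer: -5294/3 ≈ -1764.7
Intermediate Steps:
I(B) = B + B**2 (I(B) = B + B*B = B + B**2)
D(S, p) = 8 - p**2
b = -1756 (b = 8 - (6*(1 + 6))**2 = 8 - (6*7)**2 = 8 - 1*42**2 = 8 - 1*1764 = 8 - 1764 = -1756)
G = 2/3 (G = -4/(-6) = -4*(-1/6) = 2/3 ≈ 0.66667)
(-7 - 1*6)*G + b = (-7 - 1*6)*(2/3) - 1756 = (-7 - 6)*(2/3) - 1756 = -13*2/3 - 1756 = -26/3 - 1756 = -5294/3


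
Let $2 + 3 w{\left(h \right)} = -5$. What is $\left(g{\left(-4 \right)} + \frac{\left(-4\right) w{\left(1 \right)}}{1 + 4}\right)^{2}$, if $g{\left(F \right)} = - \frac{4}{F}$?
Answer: $\frac{1849}{225} \approx 8.2178$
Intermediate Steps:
$w{\left(h \right)} = - \frac{7}{3}$ ($w{\left(h \right)} = - \frac{2}{3} + \frac{1}{3} \left(-5\right) = - \frac{2}{3} - \frac{5}{3} = - \frac{7}{3}$)
$\left(g{\left(-4 \right)} + \frac{\left(-4\right) w{\left(1 \right)}}{1 + 4}\right)^{2} = \left(- \frac{4}{-4} + \frac{\left(-4\right) \left(- \frac{7}{3}\right)}{1 + 4}\right)^{2} = \left(\left(-4\right) \left(- \frac{1}{4}\right) + \frac{28}{3 \cdot 5}\right)^{2} = \left(1 + \frac{28}{3} \cdot \frac{1}{5}\right)^{2} = \left(1 + \frac{28}{15}\right)^{2} = \left(\frac{43}{15}\right)^{2} = \frac{1849}{225}$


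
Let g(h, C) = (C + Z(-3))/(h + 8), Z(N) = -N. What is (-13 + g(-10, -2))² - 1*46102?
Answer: -183679/4 ≈ -45920.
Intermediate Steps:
g(h, C) = (3 + C)/(8 + h) (g(h, C) = (C - 1*(-3))/(h + 8) = (C + 3)/(8 + h) = (3 + C)/(8 + h))
(-13 + g(-10, -2))² - 1*46102 = (-13 + (3 - 2)/(8 - 10))² - 1*46102 = (-13 + 1/(-2))² - 46102 = (-13 - ½*1)² - 46102 = (-13 - ½)² - 46102 = (-27/2)² - 46102 = 729/4 - 46102 = -183679/4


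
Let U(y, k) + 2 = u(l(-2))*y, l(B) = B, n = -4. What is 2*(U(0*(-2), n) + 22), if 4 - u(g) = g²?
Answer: 40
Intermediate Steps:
u(g) = 4 - g²
U(y, k) = -2 (U(y, k) = -2 + (4 - 1*(-2)²)*y = -2 + (4 - 1*4)*y = -2 + (4 - 4)*y = -2 + 0*y = -2 + 0 = -2)
2*(U(0*(-2), n) + 22) = 2*(-2 + 22) = 2*20 = 40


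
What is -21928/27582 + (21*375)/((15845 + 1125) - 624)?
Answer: -70613419/225427686 ≈ -0.31324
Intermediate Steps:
-21928/27582 + (21*375)/((15845 + 1125) - 624) = -21928*1/27582 + 7875/(16970 - 624) = -10964/13791 + 7875/16346 = -70613419/225427686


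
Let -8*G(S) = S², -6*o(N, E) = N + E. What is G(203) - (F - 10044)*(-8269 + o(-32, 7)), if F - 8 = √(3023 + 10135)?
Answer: -1990824443/24 + 49589*√1462/2 ≈ -8.2003e+7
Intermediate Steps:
F = 8 + 3*√1462 (F = 8 + √(3023 + 10135) = 8 + √13158 = 8 + 3*√1462 ≈ 122.71)
o(N, E) = -E/6 - N/6 (o(N, E) = -(N + E)/6 = -(E + N)/6 = -E/6 - N/6)
G(S) = -S²/8
G(203) - (F - 10044)*(-8269 + o(-32, 7)) = -⅛*203² - ((8 + 3*√1462) - 10044)*(-8269 + (-⅙*7 - ⅙*(-32))) = -⅛*41209 - (-10036 + 3*√1462)*(-8269 + (-7/6 + 16/3)) = -41209/8 - (-10036 + 3*√1462)*(-8269 + 25/6) = -41209/8 - (-10036 + 3*√1462)*(-49589)/6 = -41209/8 - (248837602/3 - 49589*√1462/2) = -41209/8 + (-248837602/3 + 49589*√1462/2) = -1990824443/24 + 49589*√1462/2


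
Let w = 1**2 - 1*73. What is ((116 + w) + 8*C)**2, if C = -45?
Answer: 99856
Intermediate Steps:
w = -72 (w = 1 - 73 = -72)
((116 + w) + 8*C)**2 = ((116 - 72) + 8*(-45))**2 = (44 - 360)**2 = (-316)**2 = 99856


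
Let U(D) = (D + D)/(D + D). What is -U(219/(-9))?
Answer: -1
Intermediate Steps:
U(D) = 1 (U(D) = (2*D)/((2*D)) = (2*D)*(1/(2*D)) = 1)
-U(219/(-9)) = -1*1 = -1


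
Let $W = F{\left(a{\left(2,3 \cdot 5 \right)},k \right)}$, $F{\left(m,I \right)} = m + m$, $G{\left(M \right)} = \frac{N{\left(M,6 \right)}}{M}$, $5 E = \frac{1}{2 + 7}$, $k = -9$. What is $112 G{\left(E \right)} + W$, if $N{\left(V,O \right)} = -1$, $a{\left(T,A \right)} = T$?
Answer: $-5036$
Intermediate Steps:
$E = \frac{1}{45}$ ($E = \frac{1}{5 \left(2 + 7\right)} = \frac{1}{5 \cdot 9} = \frac{1}{5} \cdot \frac{1}{9} = \frac{1}{45} \approx 0.022222$)
$G{\left(M \right)} = - \frac{1}{M}$
$F{\left(m,I \right)} = 2 m$
$W = 4$ ($W = 2 \cdot 2 = 4$)
$112 G{\left(E \right)} + W = 112 \left(- \frac{1}{\frac{1}{45}}\right) + 4 = 112 \left(\left(-1\right) 45\right) + 4 = 112 \left(-45\right) + 4 = -5040 + 4 = -5036$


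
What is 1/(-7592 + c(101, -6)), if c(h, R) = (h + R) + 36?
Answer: -1/7461 ≈ -0.00013403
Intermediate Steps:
c(h, R) = 36 + R + h (c(h, R) = (R + h) + 36 = 36 + R + h)
1/(-7592 + c(101, -6)) = 1/(-7592 + (36 - 6 + 101)) = 1/(-7592 + 131) = 1/(-7461) = -1/7461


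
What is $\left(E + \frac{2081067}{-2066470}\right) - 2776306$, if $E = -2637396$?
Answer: $- \frac{11187254853007}{2066470} \approx -5.4137 \cdot 10^{6}$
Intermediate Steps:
$\left(E + \frac{2081067}{-2066470}\right) - 2776306 = \left(-2637396 + \frac{2081067}{-2066470}\right) - 2776306 = \left(-2637396 + 2081067 \left(- \frac{1}{2066470}\right)\right) - 2776306 = \left(-2637396 - \frac{2081067}{2066470}\right) - 2776306 = - \frac{5450101793187}{2066470} - 2776306 = - \frac{11187254853007}{2066470}$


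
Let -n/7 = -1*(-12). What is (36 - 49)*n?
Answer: 1092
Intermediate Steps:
n = -84 (n = -(-7)*(-12) = -7*12 = -84)
(36 - 49)*n = (36 - 49)*(-84) = -13*(-84) = 1092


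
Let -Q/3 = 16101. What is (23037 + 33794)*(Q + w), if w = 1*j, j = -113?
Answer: -2751529696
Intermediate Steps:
Q = -48303 (Q = -3*16101 = -48303)
w = -113 (w = 1*(-113) = -113)
(23037 + 33794)*(Q + w) = (23037 + 33794)*(-48303 - 113) = 56831*(-48416) = -2751529696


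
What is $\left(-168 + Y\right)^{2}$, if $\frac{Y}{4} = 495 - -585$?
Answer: $17239104$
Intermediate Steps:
$Y = 4320$ ($Y = 4 \left(495 - -585\right) = 4 \left(495 + 585\right) = 4 \cdot 1080 = 4320$)
$\left(-168 + Y\right)^{2} = \left(-168 + 4320\right)^{2} = 4152^{2} = 17239104$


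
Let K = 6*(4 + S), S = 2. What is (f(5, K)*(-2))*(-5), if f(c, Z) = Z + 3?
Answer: 390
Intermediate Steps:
K = 36 (K = 6*(4 + 2) = 6*6 = 36)
f(c, Z) = 3 + Z
(f(5, K)*(-2))*(-5) = ((3 + 36)*(-2))*(-5) = (39*(-2))*(-5) = -78*(-5) = 390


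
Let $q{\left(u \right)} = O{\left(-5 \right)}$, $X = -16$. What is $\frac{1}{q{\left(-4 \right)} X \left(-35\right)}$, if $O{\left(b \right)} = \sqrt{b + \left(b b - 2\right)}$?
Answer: $\frac{\sqrt{2}}{3360} \approx 0.0004209$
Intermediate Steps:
$O{\left(b \right)} = \sqrt{-2 + b + b^{2}}$ ($O{\left(b \right)} = \sqrt{b + \left(b^{2} - 2\right)} = \sqrt{b + \left(-2 + b^{2}\right)} = \sqrt{-2 + b + b^{2}}$)
$q{\left(u \right)} = 3 \sqrt{2}$ ($q{\left(u \right)} = \sqrt{-2 - 5 + \left(-5\right)^{2}} = \sqrt{-2 - 5 + 25} = \sqrt{18} = 3 \sqrt{2}$)
$\frac{1}{q{\left(-4 \right)} X \left(-35\right)} = \frac{1}{3 \sqrt{2} \left(-16\right) \left(-35\right)} = \frac{1}{- 48 \sqrt{2} \left(-35\right)} = \frac{1}{1680 \sqrt{2}} = \frac{\sqrt{2}}{3360}$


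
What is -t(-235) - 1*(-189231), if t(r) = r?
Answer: 189466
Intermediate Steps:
-t(-235) - 1*(-189231) = -1*(-235) - 1*(-189231) = 235 + 189231 = 189466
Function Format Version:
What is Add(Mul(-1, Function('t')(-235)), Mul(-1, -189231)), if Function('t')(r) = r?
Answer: 189466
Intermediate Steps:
Add(Mul(-1, Function('t')(-235)), Mul(-1, -189231)) = Add(Mul(-1, -235), Mul(-1, -189231)) = Add(235, 189231) = 189466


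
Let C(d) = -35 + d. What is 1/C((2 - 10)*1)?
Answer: -1/43 ≈ -0.023256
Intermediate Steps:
1/C((2 - 10)*1) = 1/(-35 + (2 - 10)*1) = 1/(-35 - 8*1) = 1/(-35 - 8) = 1/(-43) = -1/43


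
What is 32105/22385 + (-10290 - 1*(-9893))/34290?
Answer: 218398721/153516330 ≈ 1.4226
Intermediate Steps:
32105/22385 + (-10290 - 1*(-9893))/34290 = 32105*(1/22385) + (-10290 + 9893)*(1/34290) = 6421/4477 - 397*1/34290 = 6421/4477 - 397/34290 = 218398721/153516330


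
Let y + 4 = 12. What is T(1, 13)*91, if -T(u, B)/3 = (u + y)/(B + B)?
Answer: -189/2 ≈ -94.500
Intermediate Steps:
y = 8 (y = -4 + 12 = 8)
T(u, B) = -3*(8 + u)/(2*B) (T(u, B) = -3*(u + 8)/(B + B) = -3*(8 + u)/(2*B))
T(1, 13)*91 = ((3/2)*(-8 - 1*1)/13)*91 = ((3/2)*(1/13)*(-8 - 1))*91 = ((3/2)*(1/13)*(-9))*91 = -27/26*91 = -189/2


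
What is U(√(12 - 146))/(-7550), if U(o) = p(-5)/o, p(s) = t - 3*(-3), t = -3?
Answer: 3*I*√134/505850 ≈ 6.8652e-5*I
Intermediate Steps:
p(s) = 6 (p(s) = -3 - 3*(-3) = -3 + 9 = 6)
U(o) = 6/o
U(√(12 - 146))/(-7550) = (6/(√(12 - 146)))/(-7550) = (6/(√(-134)))*(-1/7550) = (6/((I*√134)))*(-1/7550) = (6*(-I*√134/134))*(-1/7550) = -3*I*√134/67*(-1/7550) = 3*I*√134/505850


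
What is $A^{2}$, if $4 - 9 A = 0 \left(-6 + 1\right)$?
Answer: $\frac{16}{81} \approx 0.19753$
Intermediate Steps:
$A = \frac{4}{9}$ ($A = \frac{4}{9} - \frac{0 \left(-6 + 1\right)}{9} = \frac{4}{9} - \frac{0 \left(-5\right)}{9} = \frac{4}{9} - 0 = \frac{4}{9} + 0 = \frac{4}{9} \approx 0.44444$)
$A^{2} = \left(\frac{4}{9}\right)^{2} = \frac{16}{81}$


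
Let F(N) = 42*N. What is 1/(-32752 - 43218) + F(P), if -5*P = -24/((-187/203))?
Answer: -3109057243/14206390 ≈ -218.85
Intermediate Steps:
P = -4872/935 (P = -(-24)/(5*((-187/203))) = -(-24)/(5*((-187*1/203))) = -(-24)/(5*(-187/203)) = -(-24)*(-203)/(5*187) = -1/5*4872/187 = -4872/935 ≈ -5.2107)
1/(-32752 - 43218) + F(P) = 1/(-32752 - 43218) + 42*(-4872/935) = 1/(-75970) - 204624/935 = -1/75970 - 204624/935 = -3109057243/14206390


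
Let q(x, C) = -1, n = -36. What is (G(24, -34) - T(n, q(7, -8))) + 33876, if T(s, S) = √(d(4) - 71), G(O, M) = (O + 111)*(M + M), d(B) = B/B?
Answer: 24696 - I*√70 ≈ 24696.0 - 8.3666*I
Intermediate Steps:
d(B) = 1
G(O, M) = 2*M*(111 + O) (G(O, M) = (111 + O)*(2*M) = 2*M*(111 + O))
T(s, S) = I*√70 (T(s, S) = √(1 - 71) = √(-70) = I*√70)
(G(24, -34) - T(n, q(7, -8))) + 33876 = (2*(-34)*(111 + 24) - I*√70) + 33876 = (2*(-34)*135 - I*√70) + 33876 = (-9180 - I*√70) + 33876 = 24696 - I*√70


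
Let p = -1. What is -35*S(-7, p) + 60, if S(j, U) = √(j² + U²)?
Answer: 60 - 175*√2 ≈ -187.49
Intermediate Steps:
S(j, U) = √(U² + j²)
-35*S(-7, p) + 60 = -35*√((-1)² + (-7)²) + 60 = -35*√(1 + 49) + 60 = -175*√2 + 60 = 60 - 175*√2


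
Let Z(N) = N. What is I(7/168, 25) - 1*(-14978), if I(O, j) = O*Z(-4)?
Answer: 89867/6 ≈ 14978.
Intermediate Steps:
I(O, j) = -4*O (I(O, j) = O*(-4) = -4*O)
I(7/168, 25) - 1*(-14978) = -28/168 - 1*(-14978) = -28/168 + 14978 = -4*1/24 + 14978 = -⅙ + 14978 = 89867/6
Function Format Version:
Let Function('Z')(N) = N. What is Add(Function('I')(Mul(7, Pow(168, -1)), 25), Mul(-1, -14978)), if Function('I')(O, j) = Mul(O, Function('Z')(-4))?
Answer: Rational(89867, 6) ≈ 14978.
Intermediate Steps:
Function('I')(O, j) = Mul(-4, O) (Function('I')(O, j) = Mul(O, -4) = Mul(-4, O))
Add(Function('I')(Mul(7, Pow(168, -1)), 25), Mul(-1, -14978)) = Add(Mul(-4, Mul(7, Pow(168, -1))), Mul(-1, -14978)) = Add(Mul(-4, Mul(7, Rational(1, 168))), 14978) = Add(Mul(-4, Rational(1, 24)), 14978) = Add(Rational(-1, 6), 14978) = Rational(89867, 6)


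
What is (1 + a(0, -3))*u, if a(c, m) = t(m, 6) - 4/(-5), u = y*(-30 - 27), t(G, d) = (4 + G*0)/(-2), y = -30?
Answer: -342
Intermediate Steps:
t(G, d) = -2 (t(G, d) = (4 + 0)*(-½) = 4*(-½) = -2)
u = 1710 (u = -30*(-30 - 27) = -30*(-57) = 1710)
a(c, m) = -6/5 (a(c, m) = -2 - 4/(-5) = -2 - 4*(-⅕) = -2 + ⅘ = -6/5)
(1 + a(0, -3))*u = (1 - 6/5)*1710 = -⅕*1710 = -342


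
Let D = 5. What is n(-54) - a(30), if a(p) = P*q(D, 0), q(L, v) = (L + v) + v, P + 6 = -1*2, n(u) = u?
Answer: -14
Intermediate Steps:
P = -8 (P = -6 - 1*2 = -6 - 2 = -8)
q(L, v) = L + 2*v
a(p) = -40 (a(p) = -8*(5 + 2*0) = -8*(5 + 0) = -8*5 = -40)
n(-54) - a(30) = -54 - 1*(-40) = -54 + 40 = -14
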